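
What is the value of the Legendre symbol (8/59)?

Euler's criterion: (8/59) ≡ 8^29 (mod 59).
8^2 ≡ 5 (mod 59)
8^4 ≡ 25 (mod 59)
8^8 ≡ 35 (mod 59)
8^16 ≡ 45 (mod 59)
8^29 = 8^(16+8+4+1) ≡ 58 (mod 59).
Result is 58 ≡ −1, so (8/59) = −1.

-1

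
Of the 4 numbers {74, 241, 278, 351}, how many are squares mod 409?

1

(74/409) = -1 → non-residue.
(241/409) = -1 → non-residue.
(278/409) = +1 → QR.
(351/409) = -1 → non-residue.
Total quadratic residues among the 4: 1.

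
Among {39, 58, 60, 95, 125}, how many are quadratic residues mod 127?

(39/127) = -1 → non-residue.
(58/127) = -1 → non-residue.
(60/127) = +1 → QR.
(95/127) = -1 → non-residue.
(125/127) = -1 → non-residue.
Total quadratic residues among the 5: 1.

1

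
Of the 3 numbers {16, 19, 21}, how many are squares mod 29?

1

(16/29) = +1 → QR.
(19/29) = -1 → non-residue.
(21/29) = -1 → non-residue.
Total quadratic residues among the 3: 1.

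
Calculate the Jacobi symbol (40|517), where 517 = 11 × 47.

Pull out 2^3: since 517 ≡ 5 (mod 8), (2/517) = -1, so (2/517)^3 = -1.
Reciprocity: 5 ≡ 1 and 517 ≡ 1 (mod 4), so (5/517) = +(517/5).
Reduce top mod 5: now compute (2/5).
Pull out 2: since 5 ≡ 5 (mod 8), (2/5) = -1.
Reached (1/5) = 1. Collecting the sign flips along the way, the symbol is +1.

1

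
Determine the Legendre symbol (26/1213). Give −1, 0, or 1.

Pull out 2: since 1213 ≡ 5 (mod 8), (2/1213) = -1.
Reciprocity: 13 ≡ 1 and 1213 ≡ 1 (mod 4), so (13/1213) = +(1213/13).
Reduce top mod 13: now compute (4/13).
Pull out 2^2: since 13 ≡ 5 (mod 8), (2/13) = -1, so (2/13)^2 = +1.
Reached (1/13) = 1. Collecting the sign flips along the way, the symbol is -1.

-1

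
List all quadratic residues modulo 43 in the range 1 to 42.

1, 4, 6, 9, 10, 11, 13, 14, 15, 16, 17, 21, 23, 24, 25, 31, 35, 36, 38, 40, 41

Square k = 1,…,21 (k and 43−k give the same square):
1²=1, 2²=4, 3²=9, 4²=16, 5²=25, 6²=36, 7²≡6, 8²≡21, 9²≡38, 10²≡14, 11²≡35, 12²≡15, 13²≡40, 14²≡24, 15²≡10, 16²≡41, 17²≡31, 18²≡23, 19²≡17, 20²≡13, 21²≡11 (mod 43).
So the quadratic residues mod 43 are {1, 4, 6, 9, 10, 11, 13, 14, 15, 16, 17, 21, 23, 24, 25, 31, 35, 36, 38, 40, 41}.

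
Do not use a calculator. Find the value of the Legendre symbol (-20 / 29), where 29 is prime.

1

First reduce: -20 ≡ 9 (mod 29).
Reciprocity: 9 ≡ 1 and 29 ≡ 1 (mod 4), so (9/29) = +(29/9).
Reduce top mod 9: now compute (2/9).
Pull out 2: since 9 ≡ 1 (mod 8), (2/9) = +1.
Reached (1/9) = 1. Collecting the sign flips along the way, the symbol is +1.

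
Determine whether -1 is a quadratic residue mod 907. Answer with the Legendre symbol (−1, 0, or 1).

Euler's criterion: (-1/907) ≡ 906^453 (mod 907).
906^2 ≡ 1 (mod 907)
906^4 ≡ 1 (mod 907)
906^8 ≡ 1 (mod 907)
906^16 ≡ 1 (mod 907)
906^32 ≡ 1 (mod 907)
906^64 ≡ 1 (mod 907)
906^128 ≡ 1 (mod 907)
906^256 ≡ 1 (mod 907)
906^453 = 906^(256+128+64+4+1) ≡ 906 (mod 907).
Result is 906 ≡ −1, so (-1/907) = −1.

-1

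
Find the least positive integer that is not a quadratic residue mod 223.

(2/223) = +1, so 2 is a residue.
(3/223) = −1, so 3 is the smallest positive non-residue mod 223.

3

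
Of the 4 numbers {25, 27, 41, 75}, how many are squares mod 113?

(25/113) = +1 → QR.
(27/113) = -1 → non-residue.
(41/113) = +1 → QR.
(75/113) = -1 → non-residue.
Total quadratic residues among the 4: 2.

2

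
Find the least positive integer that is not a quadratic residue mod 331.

(2/331) = −1, so 2 is the smallest positive non-residue mod 331.

2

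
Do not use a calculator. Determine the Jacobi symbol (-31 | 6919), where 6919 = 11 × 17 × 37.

-1

First reduce: -31 ≡ 6888 (mod 6919).
Pull out 2^3: since 6919 ≡ 7 (mod 8), (2/6919) = +1, so (2/6919)^3 = +1.
Reciprocity: 861 ≡ 1 and 6919 ≡ 3 (mod 4), so (861/6919) = +(6919/861).
Reduce top mod 861: now compute (31/861).
Reciprocity: 31 ≡ 3 and 861 ≡ 1 (mod 4), so (31/861) = +(861/31).
Reduce top mod 31: now compute (24/31).
Pull out 2^3: since 31 ≡ 7 (mod 8), (2/31) = +1, so (2/31)^3 = +1.
Reciprocity: 3 ≡ 3 and 31 ≡ 3 (mod 4), so (3/31) = −(31/3).
Reduce top mod 3: now compute (1/3).
Reached (1/3) = 1. Collecting the sign flips along the way, the symbol is -1.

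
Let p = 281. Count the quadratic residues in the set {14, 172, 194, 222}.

3

(14/281) = +1 → QR.
(172/281) = +1 → QR.
(194/281) = -1 → non-residue.
(222/281) = +1 → QR.
Total quadratic residues among the 4: 3.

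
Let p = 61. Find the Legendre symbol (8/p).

Pull out 2^3: since 61 ≡ 5 (mod 8), (2/61) = -1, so (2/61)^3 = -1.
Reached (1/61) = 1. Collecting the sign flips along the way, the symbol is -1.

-1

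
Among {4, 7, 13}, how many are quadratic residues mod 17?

(4/17) = +1 → QR.
(7/17) = -1 → non-residue.
(13/17) = +1 → QR.
Total quadratic residues among the 3: 2.

2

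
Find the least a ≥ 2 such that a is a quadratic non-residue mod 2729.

3

(2/2729) = +1, so 2 is a residue.
(3/2729) = −1, so 3 is the smallest positive non-residue mod 2729.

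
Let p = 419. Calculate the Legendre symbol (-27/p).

-1

Euler's criterion: (-27/419) ≡ 392^209 (mod 419).
392^2 ≡ 310 (mod 419)
392^4 ≡ 149 (mod 419)
392^8 ≡ 413 (mod 419)
392^16 ≡ 36 (mod 419)
392^32 ≡ 39 (mod 419)
392^64 ≡ 264 (mod 419)
392^128 ≡ 142 (mod 419)
392^209 = 392^(128+64+16+1) ≡ 418 (mod 419).
Result is 418 ≡ −1, so (-27/419) = −1.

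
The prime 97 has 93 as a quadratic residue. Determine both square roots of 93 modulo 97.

97 ≡ 1 (mod 4), so we find a root by search.
Trying successive values, 44² = 1936 ≡ 93 (mod 97). The other root is 97 − 44 = 53.

44, 53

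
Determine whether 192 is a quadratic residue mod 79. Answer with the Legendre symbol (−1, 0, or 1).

-1

Euler's criterion: (192/79) ≡ 34^39 (mod 79).
34^2 ≡ 50 (mod 79)
34^4 ≡ 51 (mod 79)
34^8 ≡ 73 (mod 79)
34^16 ≡ 36 (mod 79)
34^32 ≡ 32 (mod 79)
34^39 = 34^(32+4+2+1) ≡ 78 (mod 79).
Result is 78 ≡ −1, so (192/79) = −1.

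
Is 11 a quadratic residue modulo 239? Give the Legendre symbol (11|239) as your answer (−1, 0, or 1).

1

Reciprocity: 11 ≡ 3 and 239 ≡ 3 (mod 4), so (11/239) = −(239/11).
Reduce top mod 11: now compute (8/11).
Pull out 2^3: since 11 ≡ 3 (mod 8), (2/11) = -1, so (2/11)^3 = -1.
Reached (1/11) = 1. Collecting the sign flips along the way, the symbol is +1.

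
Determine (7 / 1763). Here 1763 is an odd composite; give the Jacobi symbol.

Reciprocity: 7 ≡ 3 and 1763 ≡ 3 (mod 4), so (7/1763) = −(1763/7).
Reduce top mod 7: now compute (6/7).
Pull out 2: since 7 ≡ 7 (mod 8), (2/7) = +1.
Reciprocity: 3 ≡ 3 and 7 ≡ 3 (mod 4), so (3/7) = −(7/3).
Reduce top mod 3: now compute (1/3).
Reached (1/3) = 1. Collecting the sign flips along the way, the symbol is +1.

1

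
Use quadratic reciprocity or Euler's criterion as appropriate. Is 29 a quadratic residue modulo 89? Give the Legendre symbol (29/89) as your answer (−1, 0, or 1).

-1

Euler's criterion: (29/89) ≡ 29^44 (mod 89).
29^2 ≡ 40 (mod 89)
29^4 ≡ 87 (mod 89)
29^8 ≡ 4 (mod 89)
29^16 ≡ 16 (mod 89)
29^32 ≡ 78 (mod 89)
29^44 = 29^(32+8+4) ≡ 88 (mod 89).
Result is 88 ≡ −1, so (29/89) = −1.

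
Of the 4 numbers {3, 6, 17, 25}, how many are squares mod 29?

2

(3/29) = -1 → non-residue.
(6/29) = +1 → QR.
(17/29) = -1 → non-residue.
(25/29) = +1 → QR.
Total quadratic residues among the 4: 2.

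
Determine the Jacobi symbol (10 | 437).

Pull out 2: since 437 ≡ 5 (mod 8), (2/437) = -1.
Reciprocity: 5 ≡ 1 and 437 ≡ 1 (mod 4), so (5/437) = +(437/5).
Reduce top mod 5: now compute (2/5).
Pull out 2: since 5 ≡ 5 (mod 8), (2/5) = -1.
Reached (1/5) = 1. Collecting the sign flips along the way, the symbol is +1.

1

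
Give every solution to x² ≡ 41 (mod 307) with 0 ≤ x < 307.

Since 307 ≡ 3 (mod 4), a square root of 41 is 41^((307+1)/4) = 41^77 mod 307.
Repeated squaring: 41^2≡146, 41^4≡133, 41^8≡190, 41^16≡181, 41^32≡219, 41^64≡69 (mod 307).
41^77 = 41^(64+8+4+1) ≡ 196 (mod 307).
Check: 196² = 38416 ≡ 41 (mod 307). The two roots are 111 and 196.

111, 196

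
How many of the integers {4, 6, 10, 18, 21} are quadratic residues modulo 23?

(4/23) = +1 → QR.
(6/23) = +1 → QR.
(10/23) = -1 → non-residue.
(18/23) = +1 → QR.
(21/23) = -1 → non-residue.
Total quadratic residues among the 5: 3.

3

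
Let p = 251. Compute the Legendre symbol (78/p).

-1

Pull out 2: since 251 ≡ 3 (mod 8), (2/251) = -1.
Reciprocity: 39 ≡ 3 and 251 ≡ 3 (mod 4), so (39/251) = −(251/39).
Reduce top mod 39: now compute (17/39).
Reciprocity: 17 ≡ 1 and 39 ≡ 3 (mod 4), so (17/39) = +(39/17).
Reduce top mod 17: now compute (5/17).
Reciprocity: 5 ≡ 1 and 17 ≡ 1 (mod 4), so (5/17) = +(17/5).
Reduce top mod 5: now compute (2/5).
Pull out 2: since 5 ≡ 5 (mod 8), (2/5) = -1.
Reached (1/5) = 1. Collecting the sign flips along the way, the symbol is -1.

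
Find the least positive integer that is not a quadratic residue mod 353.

3

(2/353) = +1, so 2 is a residue.
(3/353) = −1, so 3 is the smallest positive non-residue mod 353.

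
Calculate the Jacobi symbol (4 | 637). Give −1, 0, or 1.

Pull out 2^2: since 637 ≡ 5 (mod 8), (2/637) = -1, so (2/637)^2 = +1.
Reached (1/637) = 1. Collecting the sign flips along the way, the symbol is +1.

1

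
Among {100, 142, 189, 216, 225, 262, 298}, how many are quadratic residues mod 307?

(100/307) = +1 → QR.
(142/307) = -1 → non-residue.
(189/307) = -1 → non-residue.
(216/307) = +1 → QR.
(225/307) = +1 → QR.
(262/307) = +1 → QR.
(298/307) = -1 → non-residue.
Total quadratic residues among the 7: 4.

4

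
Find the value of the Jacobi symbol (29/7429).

Reciprocity: 29 ≡ 1 and 7429 ≡ 1 (mod 4), so (29/7429) = +(7429/29).
Reduce top mod 29: now compute (5/29).
Reciprocity: 5 ≡ 1 and 29 ≡ 1 (mod 4), so (5/29) = +(29/5).
Reduce top mod 5: now compute (4/5).
Pull out 2^2: since 5 ≡ 5 (mod 8), (2/5) = -1, so (2/5)^2 = +1.
Reached (1/5) = 1. Collecting the sign flips along the way, the symbol is +1.

1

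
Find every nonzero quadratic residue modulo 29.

1,4,5,6,7,9,13,16,20,22,23,24,25,28

Square k = 1,…,14 (k and 29−k give the same square):
1²=1, 2²=4, 3²=9, 4²=16, 5²=25, 6²≡7, 7²≡20, 8²≡6, 9²≡23, 10²≡13, 11²≡5, 12²≡28, 13²≡24, 14²≡22 (mod 29).
So the quadratic residues mod 29 are {1, 4, 5, 6, 7, 9, 13, 16, 20, 22, 23, 24, 25, 28}.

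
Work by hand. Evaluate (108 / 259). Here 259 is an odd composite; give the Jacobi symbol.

Pull out 2^2: since 259 ≡ 3 (mod 8), (2/259) = -1, so (2/259)^2 = +1.
Reciprocity: 27 ≡ 3 and 259 ≡ 3 (mod 4), so (27/259) = −(259/27).
Reduce top mod 27: now compute (16/27).
Pull out 2^4: since 27 ≡ 3 (mod 8), (2/27) = -1, so (2/27)^4 = +1.
Reached (1/27) = 1. Collecting the sign flips along the way, the symbol is -1.

-1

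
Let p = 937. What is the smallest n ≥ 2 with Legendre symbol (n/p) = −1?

(2/937) = +1, so 2 is a residue.
(3/937) = +1, so 3 is a residue.
(4/937) = +1, so 4 is a residue.
(5/937) = −1, so 5 is the smallest positive non-residue mod 937.

5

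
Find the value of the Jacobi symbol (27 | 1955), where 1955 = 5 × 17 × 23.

Reciprocity: 27 ≡ 3 and 1955 ≡ 3 (mod 4), so (27/1955) = −(1955/27).
Reduce top mod 27: now compute (11/27).
Reciprocity: 11 ≡ 3 and 27 ≡ 3 (mod 4), so (11/27) = −(27/11).
Reduce top mod 11: now compute (5/11).
Reciprocity: 5 ≡ 1 and 11 ≡ 3 (mod 4), so (5/11) = +(11/5).
Reduce top mod 5: now compute (1/5).
Reached (1/5) = 1. Collecting the sign flips along the way, the symbol is +1.

1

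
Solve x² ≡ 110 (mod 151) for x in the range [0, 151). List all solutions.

67, 84

Since 151 ≡ 3 (mod 4), a square root of 110 is 110^((151+1)/4) = 110^38 mod 151.
Repeated squaring: 110^2≡20, 110^4≡98, 110^8≡91, 110^16≡127, 110^32≡123 (mod 151).
110^38 = 110^(32+4+2) ≡ 84 (mod 151).
Check: 84² = 7056 ≡ 110 (mod 151). The two roots are 67 and 84.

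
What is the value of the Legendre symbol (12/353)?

-1

Euler's criterion: (12/353) ≡ 12^176 (mod 353).
12^2 ≡ 144 (mod 353)
12^4 ≡ 262 (mod 353)
12^8 ≡ 162 (mod 353)
12^16 ≡ 122 (mod 353)
12^32 ≡ 58 (mod 353)
12^64 ≡ 187 (mod 353)
12^128 ≡ 22 (mod 353)
12^176 = 12^(128+32+16) ≡ 352 (mod 353).
Result is 352 ≡ −1, so (12/353) = −1.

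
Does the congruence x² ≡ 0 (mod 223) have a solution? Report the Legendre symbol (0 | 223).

Top reduces to 0: gcd > 1, so the symbol is 0.

0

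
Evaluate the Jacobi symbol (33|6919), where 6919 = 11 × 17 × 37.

0

Reciprocity: 33 ≡ 1 and 6919 ≡ 3 (mod 4), so (33/6919) = +(6919/33).
Reduce top mod 33: now compute (22/33).
Pull out 2: since 33 ≡ 1 (mod 8), (2/33) = +1.
Reciprocity: 11 ≡ 3 and 33 ≡ 1 (mod 4), so (11/33) = +(33/11).
Reduce top mod 11: now compute (0/11).
Top reduces to 0: gcd > 1, so the symbol is 0.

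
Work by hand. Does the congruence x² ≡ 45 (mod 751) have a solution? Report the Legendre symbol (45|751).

Reciprocity: 45 ≡ 1 and 751 ≡ 3 (mod 4), so (45/751) = +(751/45).
Reduce top mod 45: now compute (31/45).
Reciprocity: 31 ≡ 3 and 45 ≡ 1 (mod 4), so (31/45) = +(45/31).
Reduce top mod 31: now compute (14/31).
Pull out 2: since 31 ≡ 7 (mod 8), (2/31) = +1.
Reciprocity: 7 ≡ 3 and 31 ≡ 3 (mod 4), so (7/31) = −(31/7).
Reduce top mod 7: now compute (3/7).
Reciprocity: 3 ≡ 3 and 7 ≡ 3 (mod 4), so (3/7) = −(7/3).
Reduce top mod 3: now compute (1/3).
Reached (1/3) = 1. Collecting the sign flips along the way, the symbol is +1.

1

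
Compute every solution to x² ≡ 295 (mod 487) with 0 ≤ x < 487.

Since 487 ≡ 3 (mod 4), a square root of 295 is 295^((487+1)/4) = 295^122 mod 487.
Repeated squaring: 295^2≡339, 295^4≡476, 295^8≡121, 295^16≡31, 295^32≡474, 295^64≡169 (mod 487).
295^122 = 295^(64+32+16+8+2) ≡ 311 (mod 487).
Check: 311² = 96721 ≡ 295 (mod 487). The two roots are 176 and 311.

176, 311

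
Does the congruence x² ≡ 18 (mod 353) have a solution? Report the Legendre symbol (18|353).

Euler's criterion: (18/353) ≡ 18^176 (mod 353).
18^2 ≡ 324 (mod 353)
18^4 ≡ 135 (mod 353)
18^8 ≡ 222 (mod 353)
18^16 ≡ 217 (mod 353)
18^32 ≡ 140 (mod 353)
18^64 ≡ 185 (mod 353)
18^128 ≡ 337 (mod 353)
18^176 = 18^(128+32+16) ≡ 1 (mod 353).
Result is 1, so (18/353) = 1.

1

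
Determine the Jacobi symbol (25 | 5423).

1

Reciprocity: 25 ≡ 1 and 5423 ≡ 3 (mod 4), so (25/5423) = +(5423/25).
Reduce top mod 25: now compute (23/25).
Reciprocity: 23 ≡ 3 and 25 ≡ 1 (mod 4), so (23/25) = +(25/23).
Reduce top mod 23: now compute (2/23).
Pull out 2: since 23 ≡ 7 (mod 8), (2/23) = +1.
Reached (1/23) = 1. Collecting the sign flips along the way, the symbol is +1.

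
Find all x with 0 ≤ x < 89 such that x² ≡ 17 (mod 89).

89 ≡ 1 (mod 4), so we find a root by search.
Trying successive values, 27² = 729 ≡ 17 (mod 89). The other root is 89 − 27 = 62.

27, 62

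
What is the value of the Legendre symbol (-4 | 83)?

-1

Euler's criterion: (-4/83) ≡ 79^41 (mod 83).
79^2 ≡ 16 (mod 83)
79^4 ≡ 7 (mod 83)
79^8 ≡ 49 (mod 83)
79^16 ≡ 77 (mod 83)
79^32 ≡ 36 (mod 83)
79^41 = 79^(32+8+1) ≡ 82 (mod 83).
Result is 82 ≡ −1, so (-4/83) = −1.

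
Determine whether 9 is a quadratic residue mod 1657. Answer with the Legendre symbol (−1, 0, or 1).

1

Reciprocity: 9 ≡ 1 and 1657 ≡ 1 (mod 4), so (9/1657) = +(1657/9).
Reduce top mod 9: now compute (1/9).
Reached (1/9) = 1. Collecting the sign flips along the way, the symbol is +1.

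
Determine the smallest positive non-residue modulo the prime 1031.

(2/1031) = +1, so 2 is a residue.
(3/1031) = +1, so 3 is a residue.
(4/1031) = +1, so 4 is a residue.
(5/1031) = +1, so 5 is a residue.
(6/1031) = +1, so 6 is a residue.
(7/1031) = −1, so 7 is the smallest positive non-residue mod 1031.

7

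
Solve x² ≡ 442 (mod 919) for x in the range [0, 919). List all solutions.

Since 919 ≡ 3 (mod 4), a square root of 442 is 442^((919+1)/4) = 442^230 mod 919.
Repeated squaring: 442^2≡536, 442^4≡568, 442^8≡55, 442^16≡268, 442^32≡142, 442^64≡865, 442^128≡159 (mod 919).
442^230 = 442^(128+64+32+4+2) ≡ 763 (mod 919).
Check: 763² = 582169 ≡ 442 (mod 919). The two roots are 156 and 763.

156, 763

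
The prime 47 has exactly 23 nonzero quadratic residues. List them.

1,2,3,4,6,7,8,9,12,14,16,17,18,21,24,25,27,28,32,34,36,37,42

Square k = 1,…,23 (k and 47−k give the same square):
1²=1, 2²=4, 3²=9, 4²=16, 5²=25, 6²=36, 7²≡2, 8²≡17, 9²≡34, 10²≡6, 11²≡27, 12²≡3, 13²≡28, 14²≡8, 15²≡37, 16²≡21, 17²≡7, 18²≡42, 19²≡32, 20²≡24, 21²≡18, 22²≡14, 23²≡12 (mod 47).
So the quadratic residues mod 47 are {1, 2, 3, 4, 6, 7, 8, 9, 12, 14, 16, 17, 18, 21, 24, 25, 27, 28, 32, 34, 36, 37, 42}.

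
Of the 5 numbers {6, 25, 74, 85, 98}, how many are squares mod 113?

(6/113) = -1 → non-residue.
(25/113) = +1 → QR.
(74/113) = -1 → non-residue.
(85/113) = +1 → QR.
(98/113) = +1 → QR.
Total quadratic residues among the 5: 3.

3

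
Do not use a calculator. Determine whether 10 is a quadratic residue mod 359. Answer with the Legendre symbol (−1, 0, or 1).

Pull out 2: since 359 ≡ 7 (mod 8), (2/359) = +1.
Reciprocity: 5 ≡ 1 and 359 ≡ 3 (mod 4), so (5/359) = +(359/5).
Reduce top mod 5: now compute (4/5).
Pull out 2^2: since 5 ≡ 5 (mod 8), (2/5) = -1, so (2/5)^2 = +1.
Reached (1/5) = 1. Collecting the sign flips along the way, the symbol is +1.

1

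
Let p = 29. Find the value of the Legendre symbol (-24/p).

First reduce: -24 ≡ 5 (mod 29).
Reciprocity: 5 ≡ 1 and 29 ≡ 1 (mod 4), so (5/29) = +(29/5).
Reduce top mod 5: now compute (4/5).
Pull out 2^2: since 5 ≡ 5 (mod 8), (2/5) = -1, so (2/5)^2 = +1.
Reached (1/5) = 1. Collecting the sign flips along the way, the symbol is +1.

1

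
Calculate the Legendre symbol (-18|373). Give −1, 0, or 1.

First reduce: -18 ≡ 355 (mod 373).
Reciprocity: 355 ≡ 3 and 373 ≡ 1 (mod 4), so (355/373) = +(373/355).
Reduce top mod 355: now compute (18/355).
Pull out 2: since 355 ≡ 3 (mod 8), (2/355) = -1.
Reciprocity: 9 ≡ 1 and 355 ≡ 3 (mod 4), so (9/355) = +(355/9).
Reduce top mod 9: now compute (4/9).
Pull out 2^2: since 9 ≡ 1 (mod 8), (2/9) = +1, so (2/9)^2 = +1.
Reached (1/9) = 1. Collecting the sign flips along the way, the symbol is -1.

-1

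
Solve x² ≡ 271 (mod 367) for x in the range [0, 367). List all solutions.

76, 291

Since 367 ≡ 3 (mod 4), a square root of 271 is 271^((367+1)/4) = 271^92 mod 367.
Repeated squaring: 271^2≡41, 271^4≡213, 271^8≡228, 271^16≡237, 271^32≡18, 271^64≡324 (mod 367).
271^92 = 271^(64+16+8+4) ≡ 291 (mod 367).
Check: 291² = 84681 ≡ 271 (mod 367). The two roots are 76 and 291.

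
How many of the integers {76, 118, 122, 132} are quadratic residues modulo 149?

3

(76/149) = +1 → QR.
(118/149) = +1 → QR.
(122/149) = -1 → non-residue.
(132/149) = +1 → QR.
Total quadratic residues among the 4: 3.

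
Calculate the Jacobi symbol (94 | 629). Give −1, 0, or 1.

-1

Pull out 2: since 629 ≡ 5 (mod 8), (2/629) = -1.
Reciprocity: 47 ≡ 3 and 629 ≡ 1 (mod 4), so (47/629) = +(629/47).
Reduce top mod 47: now compute (18/47).
Pull out 2: since 47 ≡ 7 (mod 8), (2/47) = +1.
Reciprocity: 9 ≡ 1 and 47 ≡ 3 (mod 4), so (9/47) = +(47/9).
Reduce top mod 9: now compute (2/9).
Pull out 2: since 9 ≡ 1 (mod 8), (2/9) = +1.
Reached (1/9) = 1. Collecting the sign flips along the way, the symbol is -1.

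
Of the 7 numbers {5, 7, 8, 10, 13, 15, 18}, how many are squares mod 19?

(5/19) = +1 → QR.
(7/19) = +1 → QR.
(8/19) = -1 → non-residue.
(10/19) = -1 → non-residue.
(13/19) = -1 → non-residue.
(15/19) = -1 → non-residue.
(18/19) = -1 → non-residue.
Total quadratic residues among the 7: 2.

2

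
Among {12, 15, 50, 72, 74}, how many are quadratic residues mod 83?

1

(12/83) = +1 → QR.
(15/83) = -1 → non-residue.
(50/83) = -1 → non-residue.
(72/83) = -1 → non-residue.
(74/83) = -1 → non-residue.
Total quadratic residues among the 5: 1.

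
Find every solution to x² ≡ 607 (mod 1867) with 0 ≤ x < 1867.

Since 1867 ≡ 3 (mod 4), a square root of 607 is 607^((1867+1)/4) = 607^467 mod 1867.
Repeated squaring: 607^2≡650, 607^4≡558, 607^8≡1442, 607^16≡1393, 607^32≡636, 607^64≡1224, 607^128≡842, 607^256≡1371 (mod 1867).
607^467 = 607^(256+128+64+16+2+1) ≡ 1040 (mod 1867).
Check: 1040² = 1081600 ≡ 607 (mod 1867). The two roots are 827 and 1040.

827, 1040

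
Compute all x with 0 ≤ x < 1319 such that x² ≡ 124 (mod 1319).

Since 1319 ≡ 3 (mod 4), a square root of 124 is 124^((1319+1)/4) = 124^330 mod 1319.
Repeated squaring: 124^2≡867, 124^4≡1178, 124^8≡96, 124^16≡1302, 124^32≡289, 124^64≡424, 124^128≡392, 124^256≡660 (mod 1319).
124^330 = 124^(256+64+8+2) ≡ 921 (mod 1319).
Check: 921² = 848241 ≡ 124 (mod 1319). The two roots are 398 and 921.

398, 921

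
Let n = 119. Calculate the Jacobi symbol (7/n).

Reciprocity: 7 ≡ 3 and 119 ≡ 3 (mod 4), so (7/119) = −(119/7).
Reduce top mod 7: now compute (0/7).
Top reduces to 0: gcd > 1, so the symbol is 0.

0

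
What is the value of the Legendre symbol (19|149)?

1

Reciprocity: 19 ≡ 3 and 149 ≡ 1 (mod 4), so (19/149) = +(149/19).
Reduce top mod 19: now compute (16/19).
Pull out 2^4: since 19 ≡ 3 (mod 8), (2/19) = -1, so (2/19)^4 = +1.
Reached (1/19) = 1. Collecting the sign flips along the way, the symbol is +1.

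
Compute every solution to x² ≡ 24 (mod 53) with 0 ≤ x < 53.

17, 36

53 ≡ 1 (mod 4), so we find a root by search.
Trying successive values, 17² = 289 ≡ 24 (mod 53). The other root is 53 − 17 = 36.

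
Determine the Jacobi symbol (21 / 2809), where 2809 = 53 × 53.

Reciprocity: 21 ≡ 1 and 2809 ≡ 1 (mod 4), so (21/2809) = +(2809/21).
Reduce top mod 21: now compute (16/21).
Pull out 2^4: since 21 ≡ 5 (mod 8), (2/21) = -1, so (2/21)^4 = +1.
Reached (1/21) = 1. Collecting the sign flips along the way, the symbol is +1.

1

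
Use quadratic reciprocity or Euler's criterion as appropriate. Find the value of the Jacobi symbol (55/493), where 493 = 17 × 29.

-1

Reciprocity: 55 ≡ 3 and 493 ≡ 1 (mod 4), so (55/493) = +(493/55).
Reduce top mod 55: now compute (53/55).
Reciprocity: 53 ≡ 1 and 55 ≡ 3 (mod 4), so (53/55) = +(55/53).
Reduce top mod 53: now compute (2/53).
Pull out 2: since 53 ≡ 5 (mod 8), (2/53) = -1.
Reached (1/53) = 1. Collecting the sign flips along the way, the symbol is -1.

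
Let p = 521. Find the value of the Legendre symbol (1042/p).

0

First reduce: 1042 ≡ 0 (mod 521).
Top reduces to 0: gcd > 1, so the symbol is 0.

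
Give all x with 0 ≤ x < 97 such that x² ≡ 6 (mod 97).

97 ≡ 1 (mod 4), so we find a root by search.
Trying successive values, 43² = 1849 ≡ 6 (mod 97). The other root is 97 − 43 = 54.

43, 54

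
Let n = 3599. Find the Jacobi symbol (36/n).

Pull out 2^2: since 3599 ≡ 7 (mod 8), (2/3599) = +1, so (2/3599)^2 = +1.
Reciprocity: 9 ≡ 1 and 3599 ≡ 3 (mod 4), so (9/3599) = +(3599/9).
Reduce top mod 9: now compute (8/9).
Pull out 2^3: since 9 ≡ 1 (mod 8), (2/9) = +1, so (2/9)^3 = +1.
Reached (1/9) = 1. Collecting the sign flips along the way, the symbol is +1.

1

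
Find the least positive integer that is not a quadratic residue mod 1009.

11

(2/1009) = +1, so 2 is a residue.
(3/1009) = +1, so 3 is a residue.
(4/1009) = +1, so 4 is a residue.
(5/1009) = +1, so 5 is a residue.
(6/1009) = +1, so 6 is a residue.
(7/1009) = +1, so 7 is a residue.
(8/1009) = +1, so 8 is a residue.
(9/1009) = +1, so 9 is a residue.
(10/1009) = +1, so 10 is a residue.
(11/1009) = −1, so 11 is the smallest positive non-residue mod 1009.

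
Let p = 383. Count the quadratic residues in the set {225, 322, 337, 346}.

3

(225/383) = +1 → QR.
(322/383) = +1 → QR.
(337/383) = -1 → non-residue.
(346/383) = +1 → QR.
Total quadratic residues among the 4: 3.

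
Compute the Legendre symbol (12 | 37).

1

Pull out 2^2: since 37 ≡ 5 (mod 8), (2/37) = -1, so (2/37)^2 = +1.
Reciprocity: 3 ≡ 3 and 37 ≡ 1 (mod 4), so (3/37) = +(37/3).
Reduce top mod 3: now compute (1/3).
Reached (1/3) = 1. Collecting the sign flips along the way, the symbol is +1.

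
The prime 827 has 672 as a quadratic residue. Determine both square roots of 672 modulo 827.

Since 827 ≡ 3 (mod 4), a square root of 672 is 672^((827+1)/4) = 672^207 mod 827.
Repeated squaring: 672^2≡42, 672^4≡110, 672^8≡522, 672^16≡401, 672^32≡363, 672^64≡276, 672^128≡92 (mod 827).
672^207 = 672^(128+64+8+4+2+1) ≡ 207 (mod 827).
Check: 207² = 42849 ≡ 672 (mod 827). The two roots are 207 and 620.

207, 620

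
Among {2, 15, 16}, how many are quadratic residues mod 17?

3

(2/17) = +1 → QR.
(15/17) = +1 → QR.
(16/17) = +1 → QR.
Total quadratic residues among the 3: 3.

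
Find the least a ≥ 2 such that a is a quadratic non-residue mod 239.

7

(2/239) = +1, so 2 is a residue.
(3/239) = +1, so 3 is a residue.
(4/239) = +1, so 4 is a residue.
(5/239) = +1, so 5 is a residue.
(6/239) = +1, so 6 is a residue.
(7/239) = −1, so 7 is the smallest positive non-residue mod 239.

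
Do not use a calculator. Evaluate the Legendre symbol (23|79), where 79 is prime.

Reciprocity: 23 ≡ 3 and 79 ≡ 3 (mod 4), so (23/79) = −(79/23).
Reduce top mod 23: now compute (10/23).
Pull out 2: since 23 ≡ 7 (mod 8), (2/23) = +1.
Reciprocity: 5 ≡ 1 and 23 ≡ 3 (mod 4), so (5/23) = +(23/5).
Reduce top mod 5: now compute (3/5).
Reciprocity: 3 ≡ 3 and 5 ≡ 1 (mod 4), so (3/5) = +(5/3).
Reduce top mod 3: now compute (2/3).
Pull out 2: since 3 ≡ 3 (mod 8), (2/3) = -1.
Reached (1/3) = 1. Collecting the sign flips along the way, the symbol is +1.

1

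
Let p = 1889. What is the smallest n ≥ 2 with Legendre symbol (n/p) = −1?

3

(2/1889) = +1, so 2 is a residue.
(3/1889) = −1, so 3 is the smallest positive non-residue mod 1889.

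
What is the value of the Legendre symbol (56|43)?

First reduce: 56 ≡ 13 (mod 43).
Reciprocity: 13 ≡ 1 and 43 ≡ 3 (mod 4), so (13/43) = +(43/13).
Reduce top mod 13: now compute (4/13).
Pull out 2^2: since 13 ≡ 5 (mod 8), (2/13) = -1, so (2/13)^2 = +1.
Reached (1/13) = 1. Collecting the sign flips along the way, the symbol is +1.

1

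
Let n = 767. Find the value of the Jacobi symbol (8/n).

Pull out 2^3: since 767 ≡ 7 (mod 8), (2/767) = +1, so (2/767)^3 = +1.
Reached (1/767) = 1. Collecting the sign flips along the way, the symbol is +1.

1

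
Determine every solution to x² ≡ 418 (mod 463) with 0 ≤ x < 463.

Since 463 ≡ 3 (mod 4), a square root of 418 is 418^((463+1)/4) = 418^116 mod 463.
Repeated squaring: 418^2≡173, 418^4≡297, 418^8≡239, 418^16≡172, 418^32≡415, 418^64≡452 (mod 463).
418^116 = 418^(64+32+16+4) ≡ 287 (mod 463).
Check: 287² = 82369 ≡ 418 (mod 463). The two roots are 176 and 287.

176, 287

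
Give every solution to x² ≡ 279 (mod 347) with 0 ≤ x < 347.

64, 283

Since 347 ≡ 3 (mod 4), a square root of 279 is 279^((347+1)/4) = 279^87 mod 347.
Repeated squaring: 279^2≡113, 279^4≡277, 279^8≡42, 279^16≡29, 279^32≡147, 279^64≡95 (mod 347).
279^87 = 279^(64+16+4+2+1) ≡ 64 (mod 347).
Check: 64² = 4096 ≡ 279 (mod 347). The two roots are 64 and 283.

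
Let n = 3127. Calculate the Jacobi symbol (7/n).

Reciprocity: 7 ≡ 3 and 3127 ≡ 3 (mod 4), so (7/3127) = −(3127/7).
Reduce top mod 7: now compute (5/7).
Reciprocity: 5 ≡ 1 and 7 ≡ 3 (mod 4), so (5/7) = +(7/5).
Reduce top mod 5: now compute (2/5).
Pull out 2: since 5 ≡ 5 (mod 8), (2/5) = -1.
Reached (1/5) = 1. Collecting the sign flips along the way, the symbol is +1.

1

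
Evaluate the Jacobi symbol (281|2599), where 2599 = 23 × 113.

Reciprocity: 281 ≡ 1 and 2599 ≡ 3 (mod 4), so (281/2599) = +(2599/281).
Reduce top mod 281: now compute (70/281).
Pull out 2: since 281 ≡ 1 (mod 8), (2/281) = +1.
Reciprocity: 35 ≡ 3 and 281 ≡ 1 (mod 4), so (35/281) = +(281/35).
Reduce top mod 35: now compute (1/35).
Reached (1/35) = 1. Collecting the sign flips along the way, the symbol is +1.

1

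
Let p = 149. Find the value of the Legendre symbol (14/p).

-1

Euler's criterion: (14/149) ≡ 14^74 (mod 149).
14^2 ≡ 47 (mod 149)
14^4 ≡ 123 (mod 149)
14^8 ≡ 80 (mod 149)
14^16 ≡ 142 (mod 149)
14^32 ≡ 49 (mod 149)
14^64 ≡ 17 (mod 149)
14^74 = 14^(64+8+2) ≡ 148 (mod 149).
Result is 148 ≡ −1, so (14/149) = −1.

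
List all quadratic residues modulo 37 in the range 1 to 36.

1 3 4 7 9 10 11 12 16 21 25 26 27 28 30 33 34 36

Square k = 1,…,18 (k and 37−k give the same square):
1²=1, 2²=4, 3²=9, 4²=16, 5²=25, 6²=36, 7²≡12, 8²≡27, 9²≡7, 10²≡26, 11²≡10, 12²≡33, 13²≡21, 14²≡11, 15²≡3, 16²≡34, 17²≡30, 18²≡28 (mod 37).
So the quadratic residues mod 37 are {1, 3, 4, 7, 9, 10, 11, 12, 16, 21, 25, 26, 27, 28, 30, 33, 34, 36}.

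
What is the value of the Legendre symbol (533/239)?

First reduce: 533 ≡ 55 (mod 239).
Reciprocity: 55 ≡ 3 and 239 ≡ 3 (mod 4), so (55/239) = −(239/55).
Reduce top mod 55: now compute (19/55).
Reciprocity: 19 ≡ 3 and 55 ≡ 3 (mod 4), so (19/55) = −(55/19).
Reduce top mod 19: now compute (17/19).
Reciprocity: 17 ≡ 1 and 19 ≡ 3 (mod 4), so (17/19) = +(19/17).
Reduce top mod 17: now compute (2/17).
Pull out 2: since 17 ≡ 1 (mod 8), (2/17) = +1.
Reached (1/17) = 1. Collecting the sign flips along the way, the symbol is +1.

1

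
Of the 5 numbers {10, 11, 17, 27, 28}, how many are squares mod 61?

1

(10/61) = -1 → non-residue.
(11/61) = -1 → non-residue.
(17/61) = -1 → non-residue.
(27/61) = +1 → QR.
(28/61) = -1 → non-residue.
Total quadratic residues among the 5: 1.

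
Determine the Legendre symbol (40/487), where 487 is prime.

Pull out 2^3: since 487 ≡ 7 (mod 8), (2/487) = +1, so (2/487)^3 = +1.
Reciprocity: 5 ≡ 1 and 487 ≡ 3 (mod 4), so (5/487) = +(487/5).
Reduce top mod 5: now compute (2/5).
Pull out 2: since 5 ≡ 5 (mod 8), (2/5) = -1.
Reached (1/5) = 1. Collecting the sign flips along the way, the symbol is -1.

-1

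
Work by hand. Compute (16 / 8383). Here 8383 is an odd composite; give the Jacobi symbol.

Pull out 2^4: since 8383 ≡ 7 (mod 8), (2/8383) = +1, so (2/8383)^4 = +1.
Reached (1/8383) = 1. Collecting the sign flips along the way, the symbol is +1.

1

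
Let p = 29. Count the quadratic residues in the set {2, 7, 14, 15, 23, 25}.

(2/29) = -1 → non-residue.
(7/29) = +1 → QR.
(14/29) = -1 → non-residue.
(15/29) = -1 → non-residue.
(23/29) = +1 → QR.
(25/29) = +1 → QR.
Total quadratic residues among the 6: 3.

3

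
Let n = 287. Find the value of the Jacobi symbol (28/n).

Pull out 2^2: since 287 ≡ 7 (mod 8), (2/287) = +1, so (2/287)^2 = +1.
Reciprocity: 7 ≡ 3 and 287 ≡ 3 (mod 4), so (7/287) = −(287/7).
Reduce top mod 7: now compute (0/7).
Top reduces to 0: gcd > 1, so the symbol is 0.

0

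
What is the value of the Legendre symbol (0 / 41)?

0

Top reduces to 0: gcd > 1, so the symbol is 0.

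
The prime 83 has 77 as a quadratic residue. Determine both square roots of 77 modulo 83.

34, 49

Since 83 ≡ 3 (mod 4), a square root of 77 is 77^((83+1)/4) = 77^21 mod 83.
Repeated squaring: 77^2≡36, 77^4≡51, 77^8≡28, 77^16≡37 (mod 83).
77^21 = 77^(16+4+1) ≡ 49 (mod 83).
Check: 49² = 2401 ≡ 77 (mod 83). The two roots are 34 and 49.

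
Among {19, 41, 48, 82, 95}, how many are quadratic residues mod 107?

(19/107) = +1 → QR.
(41/107) = +1 → QR.
(48/107) = +1 → QR.
(82/107) = -1 → non-residue.
(95/107) = -1 → non-residue.
Total quadratic residues among the 5: 3.

3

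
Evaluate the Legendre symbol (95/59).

1

Euler's criterion: (95/59) ≡ 36^29 (mod 59).
36^2 ≡ 57 (mod 59)
36^4 ≡ 4 (mod 59)
36^8 ≡ 16 (mod 59)
36^16 ≡ 20 (mod 59)
36^29 = 36^(16+8+4+1) ≡ 1 (mod 59).
Result is 1, so (95/59) = 1.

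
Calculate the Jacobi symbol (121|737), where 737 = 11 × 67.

Reciprocity: 121 ≡ 1 and 737 ≡ 1 (mod 4), so (121/737) = +(737/121).
Reduce top mod 121: now compute (11/121).
Reciprocity: 11 ≡ 3 and 121 ≡ 1 (mod 4), so (11/121) = +(121/11).
Reduce top mod 11: now compute (0/11).
Top reduces to 0: gcd > 1, so the symbol is 0.

0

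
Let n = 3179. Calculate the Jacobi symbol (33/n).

0

Reciprocity: 33 ≡ 1 and 3179 ≡ 3 (mod 4), so (33/3179) = +(3179/33).
Reduce top mod 33: now compute (11/33).
Reciprocity: 11 ≡ 3 and 33 ≡ 1 (mod 4), so (11/33) = +(33/11).
Reduce top mod 11: now compute (0/11).
Top reduces to 0: gcd > 1, so the symbol is 0.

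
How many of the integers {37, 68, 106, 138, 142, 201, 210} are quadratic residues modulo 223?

6

(37/223) = +1 → QR.
(68/223) = +1 → QR.
(106/223) = +1 → QR.
(138/223) = +1 → QR.
(142/223) = -1 → non-residue.
(201/223) = +1 → QR.
(210/223) = +1 → QR.
Total quadratic residues among the 7: 6.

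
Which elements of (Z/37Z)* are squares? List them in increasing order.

Square k = 1,…,18 (k and 37−k give the same square):
1²=1, 2²=4, 3²=9, 4²=16, 5²=25, 6²=36, 7²≡12, 8²≡27, 9²≡7, 10²≡26, 11²≡10, 12²≡33, 13²≡21, 14²≡11, 15²≡3, 16²≡34, 17²≡30, 18²≡28 (mod 37).
So the quadratic residues mod 37 are {1, 3, 4, 7, 9, 10, 11, 12, 16, 21, 25, 26, 27, 28, 30, 33, 34, 36}.

1,3,4,7,9,10,11,12,16,21,25,26,27,28,30,33,34,36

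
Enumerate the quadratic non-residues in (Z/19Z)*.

2 3 8 10 12 13 14 15 18

Square k = 1,…,9 (k and 19−k give the same square):
1²=1, 2²=4, 3²=9, 4²=16, 5²≡6, 6²≡17, 7²≡11, 8²≡7, 9²≡5 (mod 19).
The residues are {1, 4, 5, 6, 7, 9, 11, 16, 17}; the non-residues are the remaining 9 nonzero classes.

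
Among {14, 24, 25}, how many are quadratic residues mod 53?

2

(14/53) = -1 → non-residue.
(24/53) = +1 → QR.
(25/53) = +1 → QR.
Total quadratic residues among the 3: 2.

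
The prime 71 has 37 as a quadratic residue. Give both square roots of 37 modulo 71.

26, 45

Since 71 ≡ 3 (mod 4), a square root of 37 is 37^((71+1)/4) = 37^18 mod 71.
Repeated squaring: 37^2≡20, 37^4≡45, 37^8≡37, 37^16≡20 (mod 71).
37^18 = 37^(16+2) ≡ 45 (mod 71).
Check: 45² = 2025 ≡ 37 (mod 71). The two roots are 26 and 45.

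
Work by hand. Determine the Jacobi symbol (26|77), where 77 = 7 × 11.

-1

Pull out 2: since 77 ≡ 5 (mod 8), (2/77) = -1.
Reciprocity: 13 ≡ 1 and 77 ≡ 1 (mod 4), so (13/77) = +(77/13).
Reduce top mod 13: now compute (12/13).
Pull out 2^2: since 13 ≡ 5 (mod 8), (2/13) = -1, so (2/13)^2 = +1.
Reciprocity: 3 ≡ 3 and 13 ≡ 1 (mod 4), so (3/13) = +(13/3).
Reduce top mod 3: now compute (1/3).
Reached (1/3) = 1. Collecting the sign flips along the way, the symbol is -1.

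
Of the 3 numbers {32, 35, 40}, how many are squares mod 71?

2

(32/71) = +1 → QR.
(35/71) = -1 → non-residue.
(40/71) = +1 → QR.
Total quadratic residues among the 3: 2.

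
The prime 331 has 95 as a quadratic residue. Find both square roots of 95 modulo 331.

Since 331 ≡ 3 (mod 4), a square root of 95 is 95^((331+1)/4) = 95^83 mod 331.
Repeated squaring: 95^2≡88, 95^4≡131, 95^8≡280, 95^16≡284, 95^32≡223, 95^64≡79 (mod 331).
95^83 = 95^(64+16+2+1) ≡ 169 (mod 331).
Check: 169² = 28561 ≡ 95 (mod 331). The two roots are 162 and 169.

162, 169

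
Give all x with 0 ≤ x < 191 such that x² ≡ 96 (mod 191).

67, 124

Since 191 ≡ 3 (mod 4), a square root of 96 is 96^((191+1)/4) = 96^48 mod 191.
Repeated squaring: 96^2≡48, 96^4≡12, 96^8≡144, 96^16≡108, 96^32≡13 (mod 191).
96^48 = 96^(32+16) ≡ 67 (mod 191).
Check: 67² = 4489 ≡ 96 (mod 191). The two roots are 67 and 124.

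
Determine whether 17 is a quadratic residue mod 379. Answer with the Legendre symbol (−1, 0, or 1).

-1

Reciprocity: 17 ≡ 1 and 379 ≡ 3 (mod 4), so (17/379) = +(379/17).
Reduce top mod 17: now compute (5/17).
Reciprocity: 5 ≡ 1 and 17 ≡ 1 (mod 4), so (5/17) = +(17/5).
Reduce top mod 5: now compute (2/5).
Pull out 2: since 5 ≡ 5 (mod 8), (2/5) = -1.
Reached (1/5) = 1. Collecting the sign flips along the way, the symbol is -1.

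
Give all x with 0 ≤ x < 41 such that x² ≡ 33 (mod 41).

19, 22

41 ≡ 1 (mod 4), so we find a root by search.
Trying successive values, 19² = 361 ≡ 33 (mod 41). The other root is 41 − 19 = 22.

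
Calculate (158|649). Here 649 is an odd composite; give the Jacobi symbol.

-1

Pull out 2: since 649 ≡ 1 (mod 8), (2/649) = +1.
Reciprocity: 79 ≡ 3 and 649 ≡ 1 (mod 4), so (79/649) = +(649/79).
Reduce top mod 79: now compute (17/79).
Reciprocity: 17 ≡ 1 and 79 ≡ 3 (mod 4), so (17/79) = +(79/17).
Reduce top mod 17: now compute (11/17).
Reciprocity: 11 ≡ 3 and 17 ≡ 1 (mod 4), so (11/17) = +(17/11).
Reduce top mod 11: now compute (6/11).
Pull out 2: since 11 ≡ 3 (mod 8), (2/11) = -1.
Reciprocity: 3 ≡ 3 and 11 ≡ 3 (mod 4), so (3/11) = −(11/3).
Reduce top mod 3: now compute (2/3).
Pull out 2: since 3 ≡ 3 (mod 8), (2/3) = -1.
Reached (1/3) = 1. Collecting the sign flips along the way, the symbol is -1.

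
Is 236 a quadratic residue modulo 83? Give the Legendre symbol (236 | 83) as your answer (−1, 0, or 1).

1

Euler's criterion: (236/83) ≡ 70^41 (mod 83).
70^2 ≡ 3 (mod 83)
70^4 ≡ 9 (mod 83)
70^8 ≡ 81 (mod 83)
70^16 ≡ 4 (mod 83)
70^32 ≡ 16 (mod 83)
70^41 = 70^(32+8+1) ≡ 1 (mod 83).
Result is 1, so (236/83) = 1.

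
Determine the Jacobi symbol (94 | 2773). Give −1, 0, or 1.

Pull out 2: since 2773 ≡ 5 (mod 8), (2/2773) = -1.
Reciprocity: 47 ≡ 3 and 2773 ≡ 1 (mod 4), so (47/2773) = +(2773/47).
Reduce top mod 47: now compute (0/47).
Top reduces to 0: gcd > 1, so the symbol is 0.

0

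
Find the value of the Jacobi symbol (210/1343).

-1

Pull out 2: since 1343 ≡ 7 (mod 8), (2/1343) = +1.
Reciprocity: 105 ≡ 1 and 1343 ≡ 3 (mod 4), so (105/1343) = +(1343/105).
Reduce top mod 105: now compute (83/105).
Reciprocity: 83 ≡ 3 and 105 ≡ 1 (mod 4), so (83/105) = +(105/83).
Reduce top mod 83: now compute (22/83).
Pull out 2: since 83 ≡ 3 (mod 8), (2/83) = -1.
Reciprocity: 11 ≡ 3 and 83 ≡ 3 (mod 4), so (11/83) = −(83/11).
Reduce top mod 11: now compute (6/11).
Pull out 2: since 11 ≡ 3 (mod 8), (2/11) = -1.
Reciprocity: 3 ≡ 3 and 11 ≡ 3 (mod 4), so (3/11) = −(11/3).
Reduce top mod 3: now compute (2/3).
Pull out 2: since 3 ≡ 3 (mod 8), (2/3) = -1.
Reached (1/3) = 1. Collecting the sign flips along the way, the symbol is -1.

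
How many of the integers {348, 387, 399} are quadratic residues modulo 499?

(348/499) = -1 → non-residue.
(387/499) = +1 → QR.
(399/499) = -1 → non-residue.
Total quadratic residues among the 3: 1.

1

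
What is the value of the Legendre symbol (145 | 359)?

Euler's criterion: (145/359) ≡ 145^179 (mod 359).
145^2 ≡ 203 (mod 359)
145^4 ≡ 283 (mod 359)
145^8 ≡ 32 (mod 359)
145^16 ≡ 306 (mod 359)
145^32 ≡ 296 (mod 359)
145^64 ≡ 20 (mod 359)
145^128 ≡ 41 (mod 359)
145^179 = 145^(128+32+16+2+1) ≡ 358 (mod 359).
Result is 358 ≡ −1, so (145/359) = −1.

-1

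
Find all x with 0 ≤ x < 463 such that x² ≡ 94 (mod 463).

179, 284

Since 463 ≡ 3 (mod 4), a square root of 94 is 94^((463+1)/4) = 94^116 mod 463.
Repeated squaring: 94^2≡39, 94^4≡132, 94^8≡293, 94^16≡194, 94^32≡133, 94^64≡95 (mod 463).
94^116 = 94^(64+32+16+4) ≡ 179 (mod 463).
Check: 179² = 32041 ≡ 94 (mod 463). The two roots are 179 and 284.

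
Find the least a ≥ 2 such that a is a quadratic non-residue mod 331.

(2/331) = −1, so 2 is the smallest positive non-residue mod 331.

2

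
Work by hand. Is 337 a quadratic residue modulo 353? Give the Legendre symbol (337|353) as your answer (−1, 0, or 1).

1

Euler's criterion: (337/353) ≡ 337^176 (mod 353).
337^2 ≡ 256 (mod 353)
337^4 ≡ 231 (mod 353)
337^8 ≡ 58 (mod 353)
337^16 ≡ 187 (mod 353)
337^32 ≡ 22 (mod 353)
337^64 ≡ 131 (mod 353)
337^128 ≡ 217 (mod 353)
337^176 = 337^(128+32+16) ≡ 1 (mod 353).
Result is 1, so (337/353) = 1.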